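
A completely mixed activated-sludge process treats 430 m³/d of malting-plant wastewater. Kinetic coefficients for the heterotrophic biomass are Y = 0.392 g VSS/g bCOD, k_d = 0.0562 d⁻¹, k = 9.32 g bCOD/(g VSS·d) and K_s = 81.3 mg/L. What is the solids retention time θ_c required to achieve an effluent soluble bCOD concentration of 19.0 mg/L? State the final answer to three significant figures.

θ_c ≈ 1.57 d

At the target effluent, Y k S/(K_s+S) = 0.392×9.32×19.0/100.3 = 0.6921 d⁻¹.
θ_c = 1/(μ − k_d) = 1/(0.6921 − 0.0562) = 1/0.6359 = 1.573 d.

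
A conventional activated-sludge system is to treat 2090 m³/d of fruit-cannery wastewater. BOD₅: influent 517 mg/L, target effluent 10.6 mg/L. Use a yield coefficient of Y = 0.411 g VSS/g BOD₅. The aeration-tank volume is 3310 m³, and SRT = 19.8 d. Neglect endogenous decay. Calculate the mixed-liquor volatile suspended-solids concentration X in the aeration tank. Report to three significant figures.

X ≈ 2600 mg/L

From V·X = Y·Q·(S₀ − S)·θ_c (decay neglected): X = 0.411 × 2090 × (517 − 10.6) × 19.8 / 3310 = 2602 mg/L.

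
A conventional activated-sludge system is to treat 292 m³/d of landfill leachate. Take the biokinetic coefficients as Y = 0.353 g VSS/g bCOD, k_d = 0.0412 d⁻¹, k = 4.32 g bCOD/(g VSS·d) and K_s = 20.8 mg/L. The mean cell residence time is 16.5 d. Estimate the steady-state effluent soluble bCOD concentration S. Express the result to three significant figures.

S ≈ 1.49 mg/L

Effluent substrate depends only on kinetics and SRT: S = K_s(1 + k_d θ_c) / [θ_c(Yk − k_d) − 1] = 20.8 × (1 + 0.0412 × 16.5) / [16.5 × (0.353 × 4.32 − 0.0412) − 1] = 34.94 / 23.48 = 1.488 mg/L.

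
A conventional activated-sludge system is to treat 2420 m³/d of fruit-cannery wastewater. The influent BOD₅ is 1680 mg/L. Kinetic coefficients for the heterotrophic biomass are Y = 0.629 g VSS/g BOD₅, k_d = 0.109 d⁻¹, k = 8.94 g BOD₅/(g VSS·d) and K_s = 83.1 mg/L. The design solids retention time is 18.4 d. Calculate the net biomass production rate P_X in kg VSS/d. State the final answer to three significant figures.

For a completely mixed reactor with recycle the Lawrence–McCarty relation gives S = K_s·(1 + k_d·θ_c) / [θ_c·(Y·k − k_d) − 1] = 83.1 × (1 + 0.109 × 18.4) / [18.4 × (0.629 × 8.94 − 0.109) − 1] = 249.8 / 100.5 = 2.486 mg/L.
Y_obs = Y / (1 + k_d θ_c) = 0.629 / (1 + 0.109 × 18.4) = 0.629 / 3.006 = 0.2093.
ΔS = 1680 − 2.49 = 1678 mg/L, so the substrate removal rate is 2420 × 1678/1000 = 4060 kg BOD₅/d.
So the net sludge growth is P_X = 0.2093 × 4060 = 849.6 kg VSS/d.

P_X ≈ 850 kg VSS/d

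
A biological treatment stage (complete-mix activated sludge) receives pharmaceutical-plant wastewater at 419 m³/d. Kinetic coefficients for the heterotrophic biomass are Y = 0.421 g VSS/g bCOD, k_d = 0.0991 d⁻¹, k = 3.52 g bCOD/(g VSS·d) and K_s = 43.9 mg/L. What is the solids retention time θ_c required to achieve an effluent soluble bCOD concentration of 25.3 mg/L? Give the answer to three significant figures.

θ_c ≈ 2.26 d

From 1/θ_c = Y·k·S/(K_s + S) − k_d: Y·k·S/(K_s+S) = 0.421 × 3.52 × 25.3 / (43.9 + 25.3) = 0.5418 d⁻¹.
θ_c = 1/(μ − k_d) = 1/(0.5418 − 0.0991) = 1/0.4427 = 2.259 d.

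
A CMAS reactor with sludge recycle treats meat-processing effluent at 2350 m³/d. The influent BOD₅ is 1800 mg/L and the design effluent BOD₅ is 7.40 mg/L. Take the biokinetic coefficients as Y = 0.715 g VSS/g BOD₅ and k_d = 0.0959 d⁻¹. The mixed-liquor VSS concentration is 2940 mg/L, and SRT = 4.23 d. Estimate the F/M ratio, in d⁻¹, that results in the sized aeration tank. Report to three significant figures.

Rearranging the biomass balance for a CMAS with decay, V = Y·Q·ΔS·θ_c / [X·(1+k_d θ_c)] = 0.715 × 2350 × (1800 − 7.40) × 4.23 / [2940 × (1 + 0.0959 × 4.23)] = 1.27×10^7 / 4133 = 3083 m³.
F/M = applied load / biomass = Q·S₀/(V·X) = 2350 × 1800 / (3083 × 2940) = 0.4667 d⁻¹.

F/M ≈ 0.467 d⁻¹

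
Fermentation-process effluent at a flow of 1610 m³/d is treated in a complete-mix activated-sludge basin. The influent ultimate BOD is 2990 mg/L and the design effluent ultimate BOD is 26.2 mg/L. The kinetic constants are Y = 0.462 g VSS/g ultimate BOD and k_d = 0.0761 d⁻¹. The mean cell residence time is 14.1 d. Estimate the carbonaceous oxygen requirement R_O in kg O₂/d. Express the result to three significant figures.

Correct the yield for decay: Y_obs = Y/(1 + k_d θ_c) = 0.462 / (1 + 0.0761 × 14.1) = 0.462 / 2.073 = 0.2229.
Mass of ultimate BOD removed per day: Q(S₀ − S) = 1610 × 2964 g/m³ = 4772 kg/d.
P_X = Y_obs·Q·(S₀ − S) = 0.2229 × 4772 = 1063 kg VSS/d.
R_O = Q·(S₀ − S) − 1.42·P_X = 4772 − 1.42 × 1063 = 3262 kg O₂/d.

R_O ≈ 3260 kg O₂/d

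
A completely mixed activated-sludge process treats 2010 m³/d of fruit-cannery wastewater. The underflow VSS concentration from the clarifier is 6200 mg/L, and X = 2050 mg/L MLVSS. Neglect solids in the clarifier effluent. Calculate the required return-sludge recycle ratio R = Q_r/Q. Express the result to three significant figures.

Mass balance around the secondary clarifier (neglecting effluent solids): R = X / (X_r − X) = 2050 / (6200 − 2050) = 0.4940.

R ≈ 0.494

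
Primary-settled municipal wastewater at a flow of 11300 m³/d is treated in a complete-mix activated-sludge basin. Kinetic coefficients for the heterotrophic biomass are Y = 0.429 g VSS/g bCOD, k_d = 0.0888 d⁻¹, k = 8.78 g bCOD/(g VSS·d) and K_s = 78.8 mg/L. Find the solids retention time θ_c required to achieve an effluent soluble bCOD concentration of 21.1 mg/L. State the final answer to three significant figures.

At the target effluent, Y k S/(K_s+S) = 0.429×8.78×21.1/99.90 = 0.7956 d⁻¹.
θ_c = 1/(μ − k_d) = 1/(0.7956 − 0.0888) = 1/0.7068 = 1.415 d.

θ_c ≈ 1.41 d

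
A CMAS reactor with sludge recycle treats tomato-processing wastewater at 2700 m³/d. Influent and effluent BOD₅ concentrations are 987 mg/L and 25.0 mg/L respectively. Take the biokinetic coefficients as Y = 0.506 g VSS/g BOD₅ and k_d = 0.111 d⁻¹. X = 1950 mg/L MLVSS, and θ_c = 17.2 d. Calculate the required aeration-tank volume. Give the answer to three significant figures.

Steady-state biomass mass balance: V·X·(1 + k_d·θ_c) = Y·Q·(S₀ − S)·θ_c, so V = 0.506 × 2700 × (987 − 25.0) × 17.2 / [1950 × (1 + 0.111 × 17.2)] = 2.26×10^7 / 5673 = 3985 m³.

V ≈ 3980 m³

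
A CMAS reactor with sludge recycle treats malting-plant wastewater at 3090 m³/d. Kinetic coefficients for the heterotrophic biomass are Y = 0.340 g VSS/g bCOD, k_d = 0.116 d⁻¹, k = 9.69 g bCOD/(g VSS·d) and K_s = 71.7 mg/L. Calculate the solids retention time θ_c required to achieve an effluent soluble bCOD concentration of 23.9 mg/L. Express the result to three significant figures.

θ_c ≈ 1.41 d

From 1/θ_c = Y·k·S/(K_s + S) − k_d: Y·k·S/(K_s+S) = 0.340 × 9.69 × 23.9 / (71.7 + 23.9) = 0.8236 d⁻¹.
Then 1/θ_c = μ − k_d = 0.8236 − 0.116 = 0.7077 d⁻¹, giving θ_c = 1.413 d.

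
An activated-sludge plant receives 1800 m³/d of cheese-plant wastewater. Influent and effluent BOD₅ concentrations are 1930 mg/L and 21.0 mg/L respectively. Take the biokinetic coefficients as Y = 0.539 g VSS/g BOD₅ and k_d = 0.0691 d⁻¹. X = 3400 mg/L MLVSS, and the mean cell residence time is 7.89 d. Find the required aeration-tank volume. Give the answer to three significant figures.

From the SRT design equation V = Y Q (S₀−S) θ_c / [X (1 + k_d θ_c)] = 0.539 × 1800 × (1930 − 21.0) × 7.89 / [3400 × (1 + 0.0691 × 7.89)] = 1.46×10^7 / 5254 = 2782 m³.

V ≈ 2780 m³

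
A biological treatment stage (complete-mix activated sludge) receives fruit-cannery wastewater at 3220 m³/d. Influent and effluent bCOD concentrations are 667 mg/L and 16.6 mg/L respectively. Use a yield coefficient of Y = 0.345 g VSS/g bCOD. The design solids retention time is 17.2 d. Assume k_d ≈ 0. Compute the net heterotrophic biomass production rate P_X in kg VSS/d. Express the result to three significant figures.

With endogenous decay neglected, the observed yield equals the true yield: Y_obs = Y = 0.345 g VSS/g bCOD.
Substrate removed = Q·(S₀ − S) = 3220 m³/d × (667 − 16.6) g/m³ = 2.09×10^6 g/d = 2094 kg/d.
Net biomass production P_X = Y_obs × Q·(S₀ − S) = 0.3450 × 2094 = 722.5 kg VSS/d.

P_X ≈ 723 kg VSS/d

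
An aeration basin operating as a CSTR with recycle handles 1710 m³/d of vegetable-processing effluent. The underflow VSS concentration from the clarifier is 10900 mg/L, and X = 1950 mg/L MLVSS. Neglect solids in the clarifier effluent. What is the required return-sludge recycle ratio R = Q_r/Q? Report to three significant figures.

R ≈ 0.218

R = Q_r/Q = X/(X_r − X) = 1950 / (10900 − 1950) = 0.2179.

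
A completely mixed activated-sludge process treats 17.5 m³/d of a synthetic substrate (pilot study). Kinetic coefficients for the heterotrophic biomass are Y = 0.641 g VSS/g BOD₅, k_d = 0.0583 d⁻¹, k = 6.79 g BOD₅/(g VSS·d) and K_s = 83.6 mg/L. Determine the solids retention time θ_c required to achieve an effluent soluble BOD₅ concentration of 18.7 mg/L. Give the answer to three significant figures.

θ_c ≈ 1.36 d

At the target effluent, Y k S/(K_s+S) = 0.641×6.79×18.7/102.3 = 0.7956 d⁻¹.
θ_c = 1/(μ − k_d) = 1/(0.7956 − 0.0583) = 1/0.7373 = 1.356 d.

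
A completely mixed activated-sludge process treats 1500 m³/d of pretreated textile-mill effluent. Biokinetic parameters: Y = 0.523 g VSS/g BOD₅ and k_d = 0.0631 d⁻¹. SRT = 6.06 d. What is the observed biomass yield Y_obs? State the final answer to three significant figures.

Y_obs ≈ 0.378 g VSS/g BOD₅

Y_obs = Y / (1 + k_d θ_c) = 0.523 / (1 + 0.0631 × 6.06) = 0.523 / 1.382 = 0.3783.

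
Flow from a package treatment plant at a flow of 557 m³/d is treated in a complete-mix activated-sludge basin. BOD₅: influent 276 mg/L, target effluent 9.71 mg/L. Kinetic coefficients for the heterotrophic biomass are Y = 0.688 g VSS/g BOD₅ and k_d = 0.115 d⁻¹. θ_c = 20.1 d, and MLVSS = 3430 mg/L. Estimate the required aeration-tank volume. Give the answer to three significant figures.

From the SRT design equation V = Y Q (S₀−S) θ_c / [X (1 + k_d θ_c)] = 0.688 × 557 × (276 − 9.71) × 20.1 / [3430 × (1 + 0.115 × 20.1)] = 2.05×10^6 / 11358 = 180.6 m³.

V ≈ 181 m³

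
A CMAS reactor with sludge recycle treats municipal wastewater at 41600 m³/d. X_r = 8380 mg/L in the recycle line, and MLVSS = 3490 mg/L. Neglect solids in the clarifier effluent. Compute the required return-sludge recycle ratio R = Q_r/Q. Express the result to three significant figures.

R ≈ 0.714

Mass balance around the secondary clarifier (neglecting effluent solids): R = X / (X_r − X) = 3490 / (8380 − 3490) = 0.7137.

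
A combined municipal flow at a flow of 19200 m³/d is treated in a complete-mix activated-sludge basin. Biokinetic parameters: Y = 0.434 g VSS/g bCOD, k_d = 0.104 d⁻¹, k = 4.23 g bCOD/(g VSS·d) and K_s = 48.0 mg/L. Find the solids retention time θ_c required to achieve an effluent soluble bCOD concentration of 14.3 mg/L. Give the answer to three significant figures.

θ_c ≈ 3.15 d

Specific growth rate at S = 14.3 mg/L: μ = YkS/(K_s+S) = 0.434·4.23·14.3/(48.0+14.3) = 0.4214 d⁻¹.
1/θ_c = 0.4214 − 0.104 = 0.3174 d⁻¹, so θ_c = 3.151 d.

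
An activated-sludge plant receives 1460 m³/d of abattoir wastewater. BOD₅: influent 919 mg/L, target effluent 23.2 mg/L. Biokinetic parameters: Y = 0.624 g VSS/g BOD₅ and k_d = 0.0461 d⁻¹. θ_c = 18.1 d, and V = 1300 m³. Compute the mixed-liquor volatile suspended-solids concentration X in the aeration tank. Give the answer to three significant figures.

X = Y·Q·ΔS·θ_c / [V·(1 + k_d θ_c)] = 0.624 × 1460 × (919 − 23.2) × 18.1 / [1300 × (1 + 0.0461 × 18.1)] = 6194 mg/L.

X ≈ 6190 mg/L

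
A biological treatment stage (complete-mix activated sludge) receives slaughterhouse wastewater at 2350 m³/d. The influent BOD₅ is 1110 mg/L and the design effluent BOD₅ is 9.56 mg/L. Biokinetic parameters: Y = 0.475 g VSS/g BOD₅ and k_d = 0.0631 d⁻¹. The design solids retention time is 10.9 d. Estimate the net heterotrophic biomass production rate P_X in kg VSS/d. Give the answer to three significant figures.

The observed yield is Y_obs = Y/(1 + k_d·θ_c) = 0.475 / (1 + 0.0631 × 10.9) = 0.475 / 1.688 = 0.2814 g VSS per g BOD₅ removed.
Substrate removed = Q·(S₀ − S) = 2350 m³/d × (1110 − 9.56) g/m³ = 2.59×10^6 g/d = 2586 kg/d.
So the net sludge growth is P_X = 0.2814 × 2586 = 727.8 kg VSS/d.

P_X ≈ 728 kg VSS/d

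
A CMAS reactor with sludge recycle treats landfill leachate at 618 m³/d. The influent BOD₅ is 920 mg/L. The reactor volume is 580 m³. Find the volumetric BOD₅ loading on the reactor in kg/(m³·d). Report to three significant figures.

L_v ≈ 0.980 kg BOD₅/(m³·d)

L_v = Q S₀ / V = 618 × 920 × 10⁻³ / 580.0 = 0.9803 kg/(m³·d).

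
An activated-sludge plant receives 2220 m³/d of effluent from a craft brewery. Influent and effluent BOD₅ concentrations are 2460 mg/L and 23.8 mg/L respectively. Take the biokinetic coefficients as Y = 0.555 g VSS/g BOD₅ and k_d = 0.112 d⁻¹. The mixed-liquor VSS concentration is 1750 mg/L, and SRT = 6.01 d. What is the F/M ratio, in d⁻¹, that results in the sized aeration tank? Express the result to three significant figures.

From the SRT design equation V = Y Q (S₀−S) θ_c / [X (1 + k_d θ_c)] = 0.555 × 2220 × (2460 − 23.8) × 6.01 / [1750 × (1 + 0.112 × 6.01)] = 1.8×10^7 / 2928 = 6161 m³.
F/M = applied load / biomass = Q·S₀/(V·X) = 2220 × 2460 / (6161 × 1750) = 0.5065 d⁻¹.

F/M ≈ 0.507 d⁻¹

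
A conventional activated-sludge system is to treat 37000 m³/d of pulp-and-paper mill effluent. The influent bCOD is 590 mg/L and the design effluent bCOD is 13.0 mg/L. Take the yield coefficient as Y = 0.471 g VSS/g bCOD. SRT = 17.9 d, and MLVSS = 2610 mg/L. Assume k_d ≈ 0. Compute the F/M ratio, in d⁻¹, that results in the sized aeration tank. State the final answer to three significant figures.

Biomass mass balance (decay neglected): V·X = Y·Q·(S₀ − S)·θ_c, so V = 0.471 × 37000 × (590 − 13.0) × 17.9 / 2610 = 68962 m³.
F/M = Q·S₀ / (V·X) = 37000 × 590 / (68962 × 2610) = 0.1213 g bCOD·(g VSS·d)⁻¹.

F/M ≈ 0.121 d⁻¹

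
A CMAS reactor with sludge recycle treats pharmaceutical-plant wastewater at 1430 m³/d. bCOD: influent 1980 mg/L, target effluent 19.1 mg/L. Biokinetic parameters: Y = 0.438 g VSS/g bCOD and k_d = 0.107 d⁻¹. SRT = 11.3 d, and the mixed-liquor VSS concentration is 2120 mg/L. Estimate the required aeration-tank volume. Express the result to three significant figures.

Rearranging the biomass balance for a CMAS with decay, V = Y·Q·ΔS·θ_c / [X·(1+k_d θ_c)] = 0.438 × 1430 × (1980 − 19.1) × 11.3 / [2120 × (1 + 0.107 × 11.3)] = 1.39×10^7 / 4683 = 2963 m³.

V ≈ 2960 m³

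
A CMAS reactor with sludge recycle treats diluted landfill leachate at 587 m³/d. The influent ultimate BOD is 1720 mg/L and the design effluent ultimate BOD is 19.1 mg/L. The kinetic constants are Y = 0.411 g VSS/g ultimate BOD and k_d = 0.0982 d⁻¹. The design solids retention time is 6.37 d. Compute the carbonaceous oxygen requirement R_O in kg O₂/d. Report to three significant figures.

R_O ≈ 640 kg O₂/d

Correct the yield for decay: Y_obs = Y/(1 + k_d θ_c) = 0.411 / (1 + 0.0982 × 6.37) = 0.411 / 1.626 = 0.2528.
ΔS = 1720 − 19.1 = 1701 mg/L, so the substrate removal rate is 587 × 1701/1000 = 998.4 kg ultimate BOD/d.
Biomass synthesised: P_X = Y_obs × 998.4 = 252.4 kg VSS/d.
R_O = Q·(S₀ − S) − 1.42·P_X = 998.4 − 1.42 × 252.4 = 640.0 kg O₂/d.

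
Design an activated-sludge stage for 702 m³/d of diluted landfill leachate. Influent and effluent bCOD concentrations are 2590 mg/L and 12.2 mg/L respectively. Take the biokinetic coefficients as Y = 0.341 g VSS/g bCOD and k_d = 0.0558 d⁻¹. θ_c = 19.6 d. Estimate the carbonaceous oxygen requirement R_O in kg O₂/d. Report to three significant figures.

R_O ≈ 1390 kg O₂/d

The observed yield is Y_obs = Y/(1 + k_d·θ_c) = 0.341 / (1 + 0.0558 × 19.6) = 0.341 / 2.094 = 0.1629 g VSS per g bCOD removed.
ΔS = 2590 − 12.2 = 2578 mg/L, so the substrate removal rate is 702 × 2578/1000 = 1810 kg bCOD/d.
Biomass synthesised: P_X = Y_obs × 1810 = 294.7 kg VSS/d.
Carbonaceous O₂ demand = substrate oxidised − cell-mass equivalent = 1810 − 1.42 × 294.7 = 1391 kg O₂/d.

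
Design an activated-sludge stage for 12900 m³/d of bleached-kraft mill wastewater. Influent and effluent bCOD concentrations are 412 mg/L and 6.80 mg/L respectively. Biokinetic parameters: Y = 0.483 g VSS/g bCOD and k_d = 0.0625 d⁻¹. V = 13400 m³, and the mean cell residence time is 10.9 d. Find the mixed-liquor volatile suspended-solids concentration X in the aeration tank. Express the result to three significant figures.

X ≈ 1220 mg/L

From V·X·(1 + k_d·θ_c) = Y·Q·(S₀ − S)·θ_c: X = 0.483 × 12900 × (412 − 6.80) × 10.9 / [13400 × (1 + 0.0625 × 10.9)] = 1222 mg/L.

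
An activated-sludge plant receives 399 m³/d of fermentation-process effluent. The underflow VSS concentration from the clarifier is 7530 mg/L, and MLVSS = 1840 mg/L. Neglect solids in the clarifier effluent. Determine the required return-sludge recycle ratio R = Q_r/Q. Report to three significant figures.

Mass balance around the secondary clarifier (neglecting effluent solids): R = X / (X_r − X) = 1840 / (7530 − 1840) = 0.3234.

R ≈ 0.323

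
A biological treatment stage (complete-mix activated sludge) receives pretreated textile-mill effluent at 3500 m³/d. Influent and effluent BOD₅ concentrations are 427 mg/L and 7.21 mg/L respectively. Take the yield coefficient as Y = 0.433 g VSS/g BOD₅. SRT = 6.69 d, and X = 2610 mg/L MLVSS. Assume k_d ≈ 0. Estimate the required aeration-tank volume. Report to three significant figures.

V ≈ 1630 m³

Biomass mass balance (decay neglected): V·X = Y·Q·(S₀ − S)·θ_c, so V = 0.433 × 3500 × (427 − 7.21) × 6.69 / 2610 = 1631 m³.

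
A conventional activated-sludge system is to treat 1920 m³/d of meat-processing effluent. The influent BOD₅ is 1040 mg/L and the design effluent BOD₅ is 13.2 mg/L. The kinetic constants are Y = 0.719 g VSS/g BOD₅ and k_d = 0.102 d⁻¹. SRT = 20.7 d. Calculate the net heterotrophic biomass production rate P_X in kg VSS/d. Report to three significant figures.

Correct the yield for decay: Y_obs = Y/(1 + k_d θ_c) = 0.719 / (1 + 0.102 × 20.7) = 0.719 / 3.111 = 0.2311.
Q·(S₀ − S) = 1920 × (1040 − 13.2) × 10⁻³ = 1971 kg/d removed.
So the net sludge growth is P_X = 0.2311 × 1971 = 455.6 kg VSS/d.

P_X ≈ 456 kg VSS/d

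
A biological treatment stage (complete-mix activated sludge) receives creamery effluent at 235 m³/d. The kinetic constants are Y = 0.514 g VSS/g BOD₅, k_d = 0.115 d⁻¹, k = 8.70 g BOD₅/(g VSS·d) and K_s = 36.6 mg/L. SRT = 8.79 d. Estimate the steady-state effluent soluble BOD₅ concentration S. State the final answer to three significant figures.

From the Monod/SRT balance for a CMAS, S = K_s·(1+k_d θ_c)/[θ_c·(Y k − k_d) − 1] = 36.6 × (1 + 0.115 × 8.79) / [8.79 × (0.514 × 8.70 − 0.115) − 1] = 73.60 / 37.30 = 1.973 mg/L.

S ≈ 1.97 mg/L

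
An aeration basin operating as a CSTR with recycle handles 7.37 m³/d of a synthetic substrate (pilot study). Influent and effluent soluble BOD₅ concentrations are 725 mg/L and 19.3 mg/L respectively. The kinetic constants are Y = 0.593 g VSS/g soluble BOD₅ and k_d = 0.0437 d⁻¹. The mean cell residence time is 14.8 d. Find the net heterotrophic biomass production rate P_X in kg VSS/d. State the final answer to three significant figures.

Y_obs = Y / (1 + k_d θ_c) = 0.593 / (1 + 0.0437 × 14.8) = 0.593 / 1.647 = 0.3601.
Q·(S₀ − S) = 7.37 × (725 − 19.3) × 10⁻³ = 5.201 kg/d removed.
Biomass produced: P_X = Y_obs·Q·ΔS = 0.3601 × 5.201 ≈ 1.873 kg VSS/d.

P_X ≈ 1.87 kg VSS/d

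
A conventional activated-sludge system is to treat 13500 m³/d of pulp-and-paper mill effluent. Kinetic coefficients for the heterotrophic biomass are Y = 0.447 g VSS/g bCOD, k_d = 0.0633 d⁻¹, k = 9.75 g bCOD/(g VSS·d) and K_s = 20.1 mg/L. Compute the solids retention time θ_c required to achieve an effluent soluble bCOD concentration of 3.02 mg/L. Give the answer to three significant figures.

θ_c ≈ 1.98 d

Specific growth rate at S = 3.02 mg/L: μ = YkS/(K_s+S) = 0.447·9.75·3.02/(20.1+3.02) = 0.5693 d⁻¹.
Then 1/θ_c = μ − k_d = 0.5693 − 0.0633 = 0.5060 d⁻¹, giving θ_c = 1.976 d.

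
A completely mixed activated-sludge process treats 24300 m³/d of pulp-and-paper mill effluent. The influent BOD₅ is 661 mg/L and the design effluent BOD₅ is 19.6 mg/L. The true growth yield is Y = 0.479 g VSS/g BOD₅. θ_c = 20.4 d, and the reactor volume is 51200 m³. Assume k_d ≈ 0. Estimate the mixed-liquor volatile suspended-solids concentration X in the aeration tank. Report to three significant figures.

X ≈ 2970 mg/L

X = Y·Q·ΔS·θ_c / V = 0.479 × 24300 × (661 − 19.6) × 20.4 / 51200 = 2975 mg/L.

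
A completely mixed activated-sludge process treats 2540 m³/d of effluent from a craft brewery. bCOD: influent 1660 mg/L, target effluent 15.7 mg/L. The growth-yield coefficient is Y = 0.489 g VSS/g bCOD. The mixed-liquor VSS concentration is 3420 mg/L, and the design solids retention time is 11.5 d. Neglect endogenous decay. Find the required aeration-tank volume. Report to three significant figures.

V ≈ 6870 m³

Biomass mass balance (decay neglected): V·X = Y·Q·(S₀ − S)·θ_c, so V = 0.489 × 2540 × (1660 − 15.7) × 11.5 / 3420 = 6867 m³.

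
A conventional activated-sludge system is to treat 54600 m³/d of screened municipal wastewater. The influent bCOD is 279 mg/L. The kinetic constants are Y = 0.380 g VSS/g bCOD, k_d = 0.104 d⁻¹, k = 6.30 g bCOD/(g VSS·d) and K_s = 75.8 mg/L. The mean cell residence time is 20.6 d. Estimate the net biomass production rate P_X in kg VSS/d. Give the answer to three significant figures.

P_X ≈ 1810 kg VSS/d

From the Monod/SRT balance for a CMAS, S = K_s·(1+k_d θ_c)/[θ_c·(Y k − k_d) − 1] = 75.8 × (1 + 0.104 × 20.6) / [20.6 × (0.380 × 6.30 − 0.104) − 1] = 238.2 / 46.17 = 5.159 mg/L.
Correct the yield for decay: Y_obs = Y/(1 + k_d θ_c) = 0.380 / (1 + 0.104 × 20.6) = 0.380 / 3.142 = 0.1209.
Q·(S₀ − S) = 54600 × (279 − 5.16) × 10⁻³ = 14952 kg/d removed.
P_X = Y_obs · Q(S₀ − S) = 0.1209 × 14952 = 1808 kg VSS/d.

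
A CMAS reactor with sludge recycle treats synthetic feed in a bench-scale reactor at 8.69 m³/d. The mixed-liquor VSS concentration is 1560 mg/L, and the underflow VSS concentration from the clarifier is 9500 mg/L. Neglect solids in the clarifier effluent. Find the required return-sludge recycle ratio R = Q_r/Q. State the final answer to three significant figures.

R = Q_r/Q = X/(X_r − X) = 1560 / (9500 − 1560) = 0.1965.

R ≈ 0.196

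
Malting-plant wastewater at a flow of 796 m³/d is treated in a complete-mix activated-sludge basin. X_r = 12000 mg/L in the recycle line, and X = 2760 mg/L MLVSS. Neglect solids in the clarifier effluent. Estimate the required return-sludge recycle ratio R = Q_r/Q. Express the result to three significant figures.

R ≈ 0.299

R = Q_r/Q = X/(X_r − X) = 2760 / (12000 − 2760) = 0.2987.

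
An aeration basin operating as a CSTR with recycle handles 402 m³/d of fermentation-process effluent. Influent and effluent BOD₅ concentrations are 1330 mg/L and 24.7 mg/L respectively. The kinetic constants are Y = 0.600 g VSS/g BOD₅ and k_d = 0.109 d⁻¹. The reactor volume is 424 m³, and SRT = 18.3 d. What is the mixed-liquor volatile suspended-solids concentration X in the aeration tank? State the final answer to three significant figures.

X ≈ 4540 mg/L

X = Y·Q·ΔS·θ_c / [V·(1 + k_d θ_c)] = 0.600 × 402 × (1330 − 24.7) × 18.3 / [424 × (1 + 0.109 × 18.3)] = 4538 mg/L.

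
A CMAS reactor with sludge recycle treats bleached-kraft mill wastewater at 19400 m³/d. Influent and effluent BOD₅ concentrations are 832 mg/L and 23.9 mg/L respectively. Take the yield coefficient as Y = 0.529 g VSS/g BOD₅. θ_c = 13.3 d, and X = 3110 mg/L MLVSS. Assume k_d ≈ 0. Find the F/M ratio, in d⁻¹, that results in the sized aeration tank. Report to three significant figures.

F/M ≈ 0.146 d⁻¹

With k_d = 0 the design equation reduces to V = Y Q (S₀−S) θ_c / X = 0.529 × 19400 × (832 − 23.9) × 13.3 / 3110 = 35466 m³.
F/M = applied load / biomass = Q·S₀/(V·X) = 19400 × 832 / (35466 × 3110) = 0.1463 d⁻¹.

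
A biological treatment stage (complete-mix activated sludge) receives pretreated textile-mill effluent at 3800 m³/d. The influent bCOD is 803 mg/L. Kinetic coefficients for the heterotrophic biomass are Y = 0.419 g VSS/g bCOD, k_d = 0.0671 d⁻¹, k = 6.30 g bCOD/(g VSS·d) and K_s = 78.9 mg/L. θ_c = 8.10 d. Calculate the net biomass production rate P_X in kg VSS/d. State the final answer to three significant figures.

Effluent substrate depends only on kinetics and SRT: S = K_s(1 + k_d θ_c) / [θ_c(Yk − k_d) − 1] = 78.9 × (1 + 0.0671 × 8.10) / [8.10 × (0.419 × 6.30 − 0.0671) − 1] = 121.8 / 19.84 = 6.139 mg/L.
The observed yield is Y_obs = Y/(1 + k_d·θ_c) = 0.419 / (1 + 0.0671 × 8.10) = 0.419 / 1.544 = 0.2715 g VSS per g bCOD removed.
ΔS = 803 − 6.14 = 796.9 mg/L, so the substrate removal rate is 3800 × 796.9/1000 = 3028 kg bCOD/d.
Biomass produced: P_X = Y_obs·Q·ΔS = 0.2715 × 3028 ≈ 822.0 kg VSS/d.

P_X ≈ 822 kg VSS/d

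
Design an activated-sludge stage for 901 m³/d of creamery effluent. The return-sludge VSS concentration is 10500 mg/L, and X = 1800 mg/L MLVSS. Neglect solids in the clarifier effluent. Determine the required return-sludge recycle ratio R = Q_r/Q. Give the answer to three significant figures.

R ≈ 0.207

R = Q_r/Q = X/(X_r − X) = 1800 / (10500 − 1800) = 0.2069.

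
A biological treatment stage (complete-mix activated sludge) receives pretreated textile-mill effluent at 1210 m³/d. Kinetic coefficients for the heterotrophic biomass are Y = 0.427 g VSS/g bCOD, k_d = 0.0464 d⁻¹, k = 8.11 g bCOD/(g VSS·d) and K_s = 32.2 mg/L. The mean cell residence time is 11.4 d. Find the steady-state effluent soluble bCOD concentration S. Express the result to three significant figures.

S ≈ 1.30 mg/L

For a completely mixed reactor with recycle the Lawrence–McCarty relation gives S = K_s·(1 + k_d·θ_c) / [θ_c·(Y·k − k_d) − 1] = 32.2 × (1 + 0.0464 × 11.4) / [11.4 × (0.427 × 8.11 − 0.0464) − 1] = 49.23 / 37.95 = 1.297 mg/L.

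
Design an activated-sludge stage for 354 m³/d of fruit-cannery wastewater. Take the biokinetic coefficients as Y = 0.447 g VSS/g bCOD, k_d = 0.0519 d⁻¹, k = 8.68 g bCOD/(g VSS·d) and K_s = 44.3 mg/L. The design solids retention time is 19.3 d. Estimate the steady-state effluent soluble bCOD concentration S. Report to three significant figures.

S ≈ 1.22 mg/L

From the Monod/SRT balance for a CMAS, S = K_s·(1+k_d θ_c)/[θ_c·(Y k − k_d) − 1] = 44.3 × (1 + 0.0519 × 19.3) / [19.3 × (0.447 × 8.68 − 0.0519) − 1] = 88.67 / 72.88 = 1.217 mg/L.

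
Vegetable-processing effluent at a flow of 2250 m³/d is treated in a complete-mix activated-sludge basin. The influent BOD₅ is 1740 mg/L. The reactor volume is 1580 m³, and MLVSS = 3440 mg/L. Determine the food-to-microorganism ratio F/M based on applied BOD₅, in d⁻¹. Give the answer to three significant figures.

F/M ≈ 0.720 d⁻¹

Food-to-microorganism ratio F/M = Q S₀ / (V X) = 2250 × 1740 / (1580 × 3440) = 0.7203 d⁻¹.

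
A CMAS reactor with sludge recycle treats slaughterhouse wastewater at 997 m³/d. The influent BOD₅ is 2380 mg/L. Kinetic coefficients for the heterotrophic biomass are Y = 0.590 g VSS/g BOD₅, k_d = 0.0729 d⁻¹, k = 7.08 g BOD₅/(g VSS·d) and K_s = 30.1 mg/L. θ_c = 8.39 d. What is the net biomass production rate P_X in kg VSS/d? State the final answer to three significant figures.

P_X ≈ 868 kg VSS/d

From the Monod/SRT balance for a CMAS, S = K_s·(1+k_d θ_c)/[θ_c·(Y k − k_d) − 1] = 30.1 × (1 + 0.0729 × 8.39) / [8.39 × (0.590 × 7.08 − 0.0729) − 1] = 48.51 / 33.44 = 1.451 mg/L.
Y_obs = Y / (1 + k_d θ_c) = 0.590 / (1 + 0.0729 × 8.39) = 0.590 / 1.612 = 0.3661.
Substrate removed = Q·(S₀ − S) = 997 m³/d × (2380 − 1.45) g/m³ = 2.37×10^6 g/d = 2371 kg/d.
P_X = Y_obs · Q(S₀ − S) = 0.3661 × 2371 = 868.1 kg VSS/d.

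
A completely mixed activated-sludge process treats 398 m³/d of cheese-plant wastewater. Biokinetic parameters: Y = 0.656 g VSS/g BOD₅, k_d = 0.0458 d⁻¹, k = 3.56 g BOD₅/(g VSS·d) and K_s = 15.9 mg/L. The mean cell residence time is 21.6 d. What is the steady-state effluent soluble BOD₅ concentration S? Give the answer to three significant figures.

S ≈ 0.653 mg/L

From the Monod/SRT balance for a CMAS, S = K_s·(1+k_d θ_c)/[θ_c·(Y k − k_d) − 1] = 15.9 × (1 + 0.0458 × 21.6) / [21.6 × (0.656 × 3.56 − 0.0458) − 1] = 31.63 / 48.45 = 0.6528 mg/L.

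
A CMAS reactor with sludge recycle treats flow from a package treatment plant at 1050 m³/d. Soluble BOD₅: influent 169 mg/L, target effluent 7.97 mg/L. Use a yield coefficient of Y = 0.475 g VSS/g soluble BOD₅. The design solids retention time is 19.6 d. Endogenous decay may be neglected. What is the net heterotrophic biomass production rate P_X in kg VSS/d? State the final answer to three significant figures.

P_X ≈ 80.3 kg VSS/d

No decay correction is needed, so Y_obs = Y = 0.475.
Q·(S₀ − S) = 1050 × (169 − 7.97) × 10⁻³ = 169.1 kg/d removed.
Biomass produced: P_X = Y_obs·Q·ΔS = 0.4750 × 169.1 ≈ 80.31 kg VSS/d.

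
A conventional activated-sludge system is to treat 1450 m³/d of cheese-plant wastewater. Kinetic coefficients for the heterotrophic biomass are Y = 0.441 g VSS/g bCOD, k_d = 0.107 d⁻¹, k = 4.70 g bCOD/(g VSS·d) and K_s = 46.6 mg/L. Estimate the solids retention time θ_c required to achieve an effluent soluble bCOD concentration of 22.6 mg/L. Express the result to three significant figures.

θ_c ≈ 1.75 d

At the target effluent, Y k S/(K_s+S) = 0.441×4.70×22.6/69.20 = 0.6769 d⁻¹.
1/θ_c = 0.6769 − 0.107 = 0.5699 d⁻¹, so θ_c = 1.755 d.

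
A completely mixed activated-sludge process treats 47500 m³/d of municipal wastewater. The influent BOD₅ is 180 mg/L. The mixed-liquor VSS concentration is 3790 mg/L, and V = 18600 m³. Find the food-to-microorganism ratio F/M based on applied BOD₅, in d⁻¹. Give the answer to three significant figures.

F/M ≈ 0.121 d⁻¹

F/M = Q·S₀ / (V·X) = 47500 × 180 / (18600 × 3790) = 0.1213 g BOD₅·(g VSS·d)⁻¹.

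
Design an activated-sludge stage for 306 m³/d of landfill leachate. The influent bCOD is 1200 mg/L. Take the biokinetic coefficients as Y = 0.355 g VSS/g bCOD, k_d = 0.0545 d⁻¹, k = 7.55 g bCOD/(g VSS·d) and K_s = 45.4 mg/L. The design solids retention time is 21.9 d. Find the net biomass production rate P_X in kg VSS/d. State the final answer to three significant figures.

P_X ≈ 59.3 kg VSS/d

For a completely mixed reactor with recycle the Lawrence–McCarty relation gives S = K_s·(1 + k_d·θ_c) / [θ_c·(Y·k − k_d) − 1] = 45.4 × (1 + 0.0545 × 21.9) / [21.9 × (0.355 × 7.55 − 0.0545) − 1] = 99.59 / 56.50 = 1.762 mg/L.
Correct the yield for decay: Y_obs = Y/(1 + k_d θ_c) = 0.355 / (1 + 0.0545 × 21.9) = 0.355 / 2.194 = 0.1618.
Mass of bCOD removed per day: Q(S₀ − S) = 306 × 1198 g/m³ = 366.7 kg/d.
Net biomass production P_X = Y_obs × Q·(S₀ − S) = 0.1618 × 366.7 = 59.34 kg VSS/d.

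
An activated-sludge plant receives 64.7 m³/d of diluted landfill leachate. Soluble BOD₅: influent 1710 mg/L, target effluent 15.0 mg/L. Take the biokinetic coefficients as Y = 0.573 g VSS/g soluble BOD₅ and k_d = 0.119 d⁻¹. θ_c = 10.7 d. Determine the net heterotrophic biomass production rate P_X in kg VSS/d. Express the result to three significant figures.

P_X ≈ 27.6 kg VSS/d

The observed yield is Y_obs = Y/(1 + k_d·θ_c) = 0.573 / (1 + 0.119 × 10.7) = 0.573 / 2.273 = 0.2521 g VSS per g soluble BOD₅ removed.
ΔS = 1710 − 15.0 = 1695 mg/L, so the substrate removal rate is 64.7 × 1695/1000 = 109.7 kg soluble BOD₅/d.
Biomass produced: P_X = Y_obs·Q·ΔS = 0.2521 × 109.7 ≈ 27.64 kg VSS/d.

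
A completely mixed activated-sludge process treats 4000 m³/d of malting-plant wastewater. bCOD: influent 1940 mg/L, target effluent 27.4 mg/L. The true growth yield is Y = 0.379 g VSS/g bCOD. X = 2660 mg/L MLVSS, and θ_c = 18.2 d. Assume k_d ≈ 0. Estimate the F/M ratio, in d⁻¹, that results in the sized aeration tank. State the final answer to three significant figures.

F/M ≈ 0.147 d⁻¹

V·X = Y·Q·ΔS·θ_c gives V = 0.379 × 4000 × (1940 − 27.4) × 18.2 / 2660 = 19839 m³.
F/M = Q·S₀ / (V·X) = 4000 × 1940 / (19839 × 2660) = 0.1471 g bCOD·(g VSS·d)⁻¹.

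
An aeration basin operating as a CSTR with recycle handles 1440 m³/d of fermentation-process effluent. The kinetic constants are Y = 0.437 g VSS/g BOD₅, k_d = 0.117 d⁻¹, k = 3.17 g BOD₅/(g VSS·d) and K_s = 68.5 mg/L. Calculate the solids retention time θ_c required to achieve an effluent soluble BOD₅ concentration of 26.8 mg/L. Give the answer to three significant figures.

From 1/θ_c = Y·k·S/(K_s + S) − k_d: Y·k·S/(K_s+S) = 0.437 × 3.17 × 26.8 / (68.5 + 26.8) = 0.3896 d⁻¹.
θ_c = 1/(μ − k_d) = 1/(0.3896 − 0.117) = 1/0.2726 = 3.669 d.

θ_c ≈ 3.67 d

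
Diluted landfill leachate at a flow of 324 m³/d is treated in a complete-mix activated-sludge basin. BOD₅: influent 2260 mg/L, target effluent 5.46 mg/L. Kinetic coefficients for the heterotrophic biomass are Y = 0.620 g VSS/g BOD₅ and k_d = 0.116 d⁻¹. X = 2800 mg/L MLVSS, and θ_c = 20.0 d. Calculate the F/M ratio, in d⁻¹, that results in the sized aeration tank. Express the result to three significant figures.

Rearranging the biomass balance for a CMAS with decay, V = Y·Q·ΔS·θ_c / [X·(1+k_d θ_c)] = 0.620 × 324 × (2260 − 5.46) × 20.0 / [2800 × (1 + 0.116 × 20.0)] = 9.06×10^6 / 9296 = 974.4 m³.
F/M = Q·S₀ / (V·X) = 324 × 2260 / (974.4 × 2800) = 0.2684 g BOD₅·(g VSS·d)⁻¹.

F/M ≈ 0.268 d⁻¹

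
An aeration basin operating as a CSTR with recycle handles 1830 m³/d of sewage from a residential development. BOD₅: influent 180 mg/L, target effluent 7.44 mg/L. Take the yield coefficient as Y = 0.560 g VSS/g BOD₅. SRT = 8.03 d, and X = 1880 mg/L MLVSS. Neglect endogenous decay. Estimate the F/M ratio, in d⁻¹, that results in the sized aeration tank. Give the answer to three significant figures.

F/M ≈ 0.232 d⁻¹

Biomass mass balance (decay neglected): V·X = Y·Q·(S₀ − S)·θ_c, so V = 0.560 × 1830 × (180 − 7.44) × 8.03 / 1880 = 755.3 m³.
Food-to-microorganism ratio F/M = Q S₀ / (V X) = 1830 × 180 / (755.3 × 1880) = 0.2320 d⁻¹.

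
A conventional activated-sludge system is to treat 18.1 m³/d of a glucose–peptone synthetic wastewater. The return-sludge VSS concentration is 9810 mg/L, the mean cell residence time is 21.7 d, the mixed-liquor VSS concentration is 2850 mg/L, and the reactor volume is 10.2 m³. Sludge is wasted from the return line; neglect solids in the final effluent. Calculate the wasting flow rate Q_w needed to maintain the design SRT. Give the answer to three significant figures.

Q_w ≈ 0.137 m³/d

Wasting from the return line (neglecting effluent solids): Q_w = V·X / (θ_c·X_r) = 10.20 × 2850 / (21.7 × 9810) = 0.1366 m³/d.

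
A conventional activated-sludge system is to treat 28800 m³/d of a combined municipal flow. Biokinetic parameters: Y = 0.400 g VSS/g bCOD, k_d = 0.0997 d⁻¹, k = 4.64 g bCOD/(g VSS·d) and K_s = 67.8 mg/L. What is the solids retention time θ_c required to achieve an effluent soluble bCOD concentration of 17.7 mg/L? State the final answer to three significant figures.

θ_c ≈ 3.51 d

At the target effluent, Y k S/(K_s+S) = 0.400×4.64×17.7/85.50 = 0.3842 d⁻¹.
Then 1/θ_c = μ − k_d = 0.3842 − 0.0997 = 0.2845 d⁻¹, giving θ_c = 3.515 d.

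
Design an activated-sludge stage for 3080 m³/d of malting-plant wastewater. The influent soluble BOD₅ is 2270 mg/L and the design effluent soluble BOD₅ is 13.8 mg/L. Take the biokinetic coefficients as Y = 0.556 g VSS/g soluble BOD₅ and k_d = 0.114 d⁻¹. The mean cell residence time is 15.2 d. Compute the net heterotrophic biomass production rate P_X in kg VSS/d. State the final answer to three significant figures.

P_X ≈ 1410 kg VSS/d

Observed yield with endogenous decay: Y_obs = Y / (1 + k_d·θ_c) = 0.556 / (1 + 0.114 × 15.2) = 0.556 / 2.733 = 0.2035 g VSS/g soluble BOD₅.
Mass of soluble BOD₅ removed per day: Q(S₀ − S) = 3080 × 2256 g/m³ = 6949 kg/d.
Biomass produced: P_X = Y_obs·Q·ΔS = 0.2035 × 6949 ≈ 1414 kg VSS/d.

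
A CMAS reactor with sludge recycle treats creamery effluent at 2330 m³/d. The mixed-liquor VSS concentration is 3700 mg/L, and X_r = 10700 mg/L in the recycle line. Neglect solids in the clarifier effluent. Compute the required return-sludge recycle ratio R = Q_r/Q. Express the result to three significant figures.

R = Q_r/Q = X/(X_r − X) = 3700 / (10700 − 3700) = 0.5286.

R ≈ 0.529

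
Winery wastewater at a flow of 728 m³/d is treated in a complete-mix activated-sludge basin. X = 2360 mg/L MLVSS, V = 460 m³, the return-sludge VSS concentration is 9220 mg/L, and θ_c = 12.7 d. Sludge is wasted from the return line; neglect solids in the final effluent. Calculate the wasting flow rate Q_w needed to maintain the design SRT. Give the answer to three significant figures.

Q_w ≈ 9.27 m³/d

Q_w = (V·X)/(θ_c X_r) = 460.0 × 2360 / (12.7 × 9220) = 9.271 m³/d.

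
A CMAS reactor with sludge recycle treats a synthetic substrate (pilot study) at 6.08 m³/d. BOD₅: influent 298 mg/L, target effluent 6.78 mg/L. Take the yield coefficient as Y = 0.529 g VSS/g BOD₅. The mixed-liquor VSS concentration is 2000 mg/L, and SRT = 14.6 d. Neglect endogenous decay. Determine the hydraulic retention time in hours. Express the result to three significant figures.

τ ≈ 27.0 h

Biomass mass balance (decay neglected): V·X = Y·Q·(S₀ − S)·θ_c, so V = 0.529 × 6.08 × (298 − 6.78) × 14.6 / 2000 = 6.838 m³.
τ = V/Q = 6.838/6.08 = 1.125 d, or 26.99 h.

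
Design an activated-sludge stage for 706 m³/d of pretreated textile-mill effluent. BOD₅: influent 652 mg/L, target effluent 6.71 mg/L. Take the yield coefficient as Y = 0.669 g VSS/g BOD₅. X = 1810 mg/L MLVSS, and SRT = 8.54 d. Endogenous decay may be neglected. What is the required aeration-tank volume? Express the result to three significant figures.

V ≈ 1440 m³

With k_d = 0 the design equation reduces to V = Y Q (S₀−S) θ_c / X = 0.669 × 706 × (652 − 6.71) × 8.54 / 1810 = 1438 m³.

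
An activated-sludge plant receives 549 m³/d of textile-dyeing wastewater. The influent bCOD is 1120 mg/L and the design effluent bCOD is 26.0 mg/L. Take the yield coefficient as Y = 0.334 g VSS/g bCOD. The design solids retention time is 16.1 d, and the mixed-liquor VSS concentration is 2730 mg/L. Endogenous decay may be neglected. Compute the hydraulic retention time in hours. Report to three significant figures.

With k_d = 0 the design equation reduces to V = Y Q (S₀−S) θ_c / X = 0.334 × 549 × (1120 − 26.0) × 16.1 / 2730 = 1183 m³.
HRT = V/Q = 1183 m³ / 549 m³·d⁻¹ = 2.155 d × 24 = 51.72 h.

τ ≈ 51.7 h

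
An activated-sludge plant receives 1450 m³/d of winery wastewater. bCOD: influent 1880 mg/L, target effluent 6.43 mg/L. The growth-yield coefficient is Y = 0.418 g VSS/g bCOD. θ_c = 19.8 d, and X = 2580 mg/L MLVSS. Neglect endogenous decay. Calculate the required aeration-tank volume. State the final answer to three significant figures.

V ≈ 8710 m³

Biomass mass balance (decay neglected): V·X = Y·Q·(S₀ − S)·θ_c, so V = 0.418 × 1450 × (1880 − 6.43) × 19.8 / 2580 = 8715 m³.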